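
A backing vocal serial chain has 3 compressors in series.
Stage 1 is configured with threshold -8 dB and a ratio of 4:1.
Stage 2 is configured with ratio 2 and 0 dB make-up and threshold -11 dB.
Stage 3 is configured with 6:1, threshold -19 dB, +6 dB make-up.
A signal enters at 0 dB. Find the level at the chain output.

Stage 1: overshoot 8 dB → 8/4 = 2 dB → -6 dB.
Stage 2: 5 dB above -11 dB, reduced 2:1 to 2.5 dB above → -8.5 dB.
Stage 3: overshoot 10.5 dB → 10.5/6 = 1.75 dB → -17.25 dB; +6 dB make-up → -11.25 dB.

-11.25 dB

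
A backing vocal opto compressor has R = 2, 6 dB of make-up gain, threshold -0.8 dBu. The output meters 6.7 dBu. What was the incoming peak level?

2.2 dBu

Remove make-up: 6.7 − 6 = 0.7 dBu.
The compressed level sits 0.7 − (-0.8) = 1.5 dB over threshold.
Undo the ratio: input overshoot = 1.5 × 2 = 3 dB, giving input = 2.2 dBu.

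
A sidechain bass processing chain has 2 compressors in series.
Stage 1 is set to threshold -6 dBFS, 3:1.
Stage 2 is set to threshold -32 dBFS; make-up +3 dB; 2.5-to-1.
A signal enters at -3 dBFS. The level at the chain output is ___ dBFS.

-18.2 dBFS

Stage 1: -3 dBFS is 3 dB over -6 dBFS; at 3:1 that becomes 1 dB over, giving -5 dBFS.
Stage 2: overshoot 27 dB → 27/2.5 = 10.8 dB → -21.2 dBFS; +3 dB make-up → -18.2 dBFS.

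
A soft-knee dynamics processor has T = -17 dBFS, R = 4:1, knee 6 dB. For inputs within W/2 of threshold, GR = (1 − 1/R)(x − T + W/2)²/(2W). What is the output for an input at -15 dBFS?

x − T + W/2 = -15 − (-17) + 3 = 5.
GR = (1 − 1/4) × 5² / 12 = 0.75 × 25 / 12 = 1.5625 dB.
Output = -15 − 1.5625 = -16.5625 dBFS.

-16.5625 dBFS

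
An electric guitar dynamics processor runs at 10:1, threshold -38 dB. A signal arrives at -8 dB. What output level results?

-8 dB sits 30 dB over threshold.
The 30 dB excess becomes 3 dB after 10:1 reduction.
Output = -38 + 3 = -35 dB.

-35 dB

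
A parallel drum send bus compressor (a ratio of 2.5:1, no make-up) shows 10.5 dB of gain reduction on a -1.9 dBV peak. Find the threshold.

-19.4 dBV

Let T be the threshold. Output overshoot = (input overshoot)/R, so -12.4 − T = (-1.9 − T)/2.5.
2.5·(-12.4 − T) = -1.9 − T → 1.5·T = -31 − (-1.9) = -29.1.
T = -29.1/1.5 = -19.4 dBV.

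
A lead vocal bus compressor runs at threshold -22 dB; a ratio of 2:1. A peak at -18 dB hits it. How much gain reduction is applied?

2 dB

-18 dB exceeds the threshold by 4 dB.
After 2:1 compression the overshoot becomes 4/2 = 2 dB.
So the signal is attenuated by 4 − 2 = 2 dB.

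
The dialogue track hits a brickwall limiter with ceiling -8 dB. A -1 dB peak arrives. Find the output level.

-8 dB

A brickwall limiter is an ∞:1 compressor: any input above the ceiling is clamped to -8 dB.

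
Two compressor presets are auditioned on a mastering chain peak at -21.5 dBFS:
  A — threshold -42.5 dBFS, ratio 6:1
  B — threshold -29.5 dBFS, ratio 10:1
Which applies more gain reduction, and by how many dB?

A: GR = 21 − 21/6 = 17.5 dB.
B: GR = 8 − 8/10 = 7.2 dB.
A applies 10.3 dB more gain reduction.

A, by 10.3 dB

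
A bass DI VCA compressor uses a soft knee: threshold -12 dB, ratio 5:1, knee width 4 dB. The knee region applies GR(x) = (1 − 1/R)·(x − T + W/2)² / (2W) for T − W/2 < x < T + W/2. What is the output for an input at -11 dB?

-11.9 dB

x − T + W/2 = -11 − (-12) + 2 = 3.
GR = (1 − 1/5) × 3² / 8 = 0.8 × 9 / 8 = 0.9 dB.
Output = -11 − 0.9 = -11.9 dB.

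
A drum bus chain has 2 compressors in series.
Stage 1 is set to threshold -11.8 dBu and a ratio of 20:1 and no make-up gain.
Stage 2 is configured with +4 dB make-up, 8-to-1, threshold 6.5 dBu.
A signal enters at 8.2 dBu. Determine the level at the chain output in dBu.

Stage 1: 8.2 dBu is 20 dB over -11.8 dBu; at 20:1 that becomes 1 dB over, giving -10.8 dBu.
Stage 2: -10.8 dBu ≤ 6.5 dBu, so stage 2 doesn't engage; make-up brings it to -6.8 dBu.

-6.8 dBu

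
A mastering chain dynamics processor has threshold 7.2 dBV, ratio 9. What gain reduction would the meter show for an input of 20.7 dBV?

The signal is 13.5 dB above threshold.
At 9:1, output sits 13.5/9 = 1.5 dB above threshold.
GR = overshoot in − overshoot out = 13.5 − 1.5 = 12 dB.

12 dB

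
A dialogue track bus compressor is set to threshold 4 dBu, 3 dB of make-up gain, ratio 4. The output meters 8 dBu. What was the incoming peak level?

Remove make-up: 8 − 3 = 5 dBu.
Post-compression overshoot = 5 − 4 = 1 dB.
Input overshoot = R × output overshoot = 4 dB → input = 4 + 4 = 8 dBu.

8 dBu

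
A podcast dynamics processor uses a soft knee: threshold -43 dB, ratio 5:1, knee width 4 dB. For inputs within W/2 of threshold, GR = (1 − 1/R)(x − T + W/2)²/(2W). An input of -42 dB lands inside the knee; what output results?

-42.9 dB

x − T + W/2 = -42 − (-43) + 2 = 3.
GR = (1 − 1/5) × 3² / 8 = 0.8 × 9 / 8 = 0.9 dB.
Output = -42 − 0.9 = -42.9 dB.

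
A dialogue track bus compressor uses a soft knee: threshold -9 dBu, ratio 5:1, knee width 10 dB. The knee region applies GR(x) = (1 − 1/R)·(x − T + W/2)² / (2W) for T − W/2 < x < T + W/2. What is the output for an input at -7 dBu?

-8.96 dBu

x − T + W/2 = -7 − (-9) + 5 = 7.
GR = (1 − 1/5) × 7² / 20 = 0.8 × 49 / 20 = 1.96 dB.
Output = -7 − 1.96 = -8.96 dBu.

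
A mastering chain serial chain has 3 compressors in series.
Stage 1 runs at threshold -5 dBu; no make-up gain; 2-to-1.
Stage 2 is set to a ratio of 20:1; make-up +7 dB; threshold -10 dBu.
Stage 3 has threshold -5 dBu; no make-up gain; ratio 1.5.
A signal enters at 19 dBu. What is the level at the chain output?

-3.1 dBu

Stage 1: overshoot 24 dB → 24/2 = 12 dB → 7 dBu.
Stage 2: 17 dB above -10 dBu, reduced 20:1 to 0.85 dB above → -9.15 dBu; +7 dB make-up → -2.15 dBu.
Stage 3: -2.15 dBu is 2.85 dB over -5 dBu; at 1.5:1 that becomes 1.9 dB over, giving -3.1 dBu.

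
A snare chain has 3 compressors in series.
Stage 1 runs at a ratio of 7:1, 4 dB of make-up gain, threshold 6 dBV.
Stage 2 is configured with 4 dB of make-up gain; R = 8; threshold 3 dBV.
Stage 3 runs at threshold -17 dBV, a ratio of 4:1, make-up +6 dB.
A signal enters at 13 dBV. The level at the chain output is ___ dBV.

-4.75 dBV

Stage 1: 7 dB above 6 dBV, reduced 7:1 to 1 dB above → 7 dBV; +4 dB make-up → 11 dBV.
Stage 2: 11 dBV is 8 dB over 3 dBV; at 8:1 that becomes 1 dB over, giving 4 dBV; +4 dB make-up → 8 dBV.
Stage 3: 25 dB above -17 dBV, reduced 4:1 to 6.25 dB above → -10.75 dBV; +6 dB make-up → -4.75 dBV.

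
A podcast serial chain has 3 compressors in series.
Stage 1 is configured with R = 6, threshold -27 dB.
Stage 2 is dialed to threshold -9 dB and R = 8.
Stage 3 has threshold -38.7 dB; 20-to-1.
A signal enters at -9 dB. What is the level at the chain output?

Stage 1: overshoot 18 dB → 18/6 = 3 dB → -24 dB.
Stage 2: below threshold (-24 ≤ -9); passes unchanged; output -24 dB.
Stage 3: overshoot 14.7 dB → 14.7/20 = 0.735 dB → -37.965 dB.

-37.965 dB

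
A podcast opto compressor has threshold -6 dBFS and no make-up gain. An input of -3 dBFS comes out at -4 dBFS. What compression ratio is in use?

Input overshoot = -3 − (-6) = 3 dB; output overshoot = -4 − (-6) = 2 dB.
Ratio = 3 / 2 = 1.5.

1.5:1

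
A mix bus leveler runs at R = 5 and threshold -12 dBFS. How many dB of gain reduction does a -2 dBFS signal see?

-2 dBFS exceeds the threshold by 10 dB.
At 5:1, output sits 10/5 = 2 dB above threshold.
GR = overshoot in − overshoot out = 10 − 2 = 8 dB.

8 dB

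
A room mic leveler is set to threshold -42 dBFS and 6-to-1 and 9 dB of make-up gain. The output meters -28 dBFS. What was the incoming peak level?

Before make-up, the level was -28 − 9 = -37 dBFS.
That's 5 dB above the -42 dBFS threshold.
Undo the ratio: input overshoot = 5 × 6 = 30 dB, giving input = -12 dBFS.

-12 dBFS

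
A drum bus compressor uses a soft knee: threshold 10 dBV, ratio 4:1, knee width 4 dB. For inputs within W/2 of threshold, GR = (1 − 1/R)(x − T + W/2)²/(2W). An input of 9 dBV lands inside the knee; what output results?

8.90625 dBV

x − T + W/2 = 9 − 10 + 2 = 1.
GR = (1 − 1/4) × 1² / 8 = 0.75 × 1 / 8 = 0.09375 dB.
Output = 9 − 0.09375 = 8.90625 dBV.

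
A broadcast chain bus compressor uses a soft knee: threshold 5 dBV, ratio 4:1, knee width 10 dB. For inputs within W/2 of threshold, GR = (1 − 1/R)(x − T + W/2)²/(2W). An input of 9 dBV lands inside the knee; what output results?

x − T + W/2 = 9 − 5 + 5 = 9.
GR = (1 − 1/4) × 9² / 20 = 0.75 × 81 / 20 = 3.0375 dB.
Output = 9 − 3.0375 = 5.9625 dBV.

5.9625 dBV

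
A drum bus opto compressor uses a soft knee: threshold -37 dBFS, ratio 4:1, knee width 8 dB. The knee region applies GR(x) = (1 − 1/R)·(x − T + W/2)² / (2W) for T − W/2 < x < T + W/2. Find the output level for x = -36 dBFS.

x − T + W/2 = -36 − (-37) + 4 = 5.
GR = (1 − 1/4) × 5² / 16 = 0.75 × 25 / 16 = 1.171875 dB.
Output = -36 − 1.171875 = -37.171875 dBFS.

-37.171875 dBFS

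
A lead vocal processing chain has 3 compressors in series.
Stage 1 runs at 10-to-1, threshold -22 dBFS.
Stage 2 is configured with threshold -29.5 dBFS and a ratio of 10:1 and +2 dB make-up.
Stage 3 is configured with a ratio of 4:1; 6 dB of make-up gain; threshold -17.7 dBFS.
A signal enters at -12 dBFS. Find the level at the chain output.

-20.65 dBFS

Stage 1: overshoot 10 dB → 10/10 = 1 dB → -21 dBFS.
Stage 2: 8.5 dB above -29.5 dBFS, reduced 10:1 to 0.85 dB above → -28.65 dBFS; +2 dB make-up → -26.65 dBFS.
Stage 3: below threshold (-26.65 ≤ -17.7); passes unchanged; make-up brings it to -20.65 dBFS.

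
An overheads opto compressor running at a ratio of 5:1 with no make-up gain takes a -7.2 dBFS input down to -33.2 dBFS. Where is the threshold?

Input is 32.5 dB above T (since output overshoot × R = input overshoot: (-33.2 − T)·5 = -7.2 − T gives T = -39.7 dBFS).
Check: -39.7 + (-7.2 − (-39.7))/5 = -39.7 + 6.5 = -33.2 dBFS. ✓

-39.7 dBFS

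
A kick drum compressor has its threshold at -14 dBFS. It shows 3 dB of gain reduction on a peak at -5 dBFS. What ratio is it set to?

1.5:1

Input overshoot = -5 − (-14) = 9 dB.
Output overshoot = 9 − 3 = 6 dB.
Ratio = input overshoot / output overshoot = 9 / 6 = 1.5.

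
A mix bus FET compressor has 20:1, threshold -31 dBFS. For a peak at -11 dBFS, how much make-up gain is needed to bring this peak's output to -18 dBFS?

12 dB

Without make-up, output = threshold + overshoot/20 = -31 + 1 = -30 dBFS.
Gap to target: 12 dB.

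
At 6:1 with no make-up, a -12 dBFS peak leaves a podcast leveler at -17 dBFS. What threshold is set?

Let T be the threshold. Output overshoot = (input overshoot)/R, so -17 − T = (-12 − T)/6.
6·(-17 − T) = -12 − T → 5·T = -102 − (-12) = -90.
T = -90/5 = -18 dBFS.

-18 dBFS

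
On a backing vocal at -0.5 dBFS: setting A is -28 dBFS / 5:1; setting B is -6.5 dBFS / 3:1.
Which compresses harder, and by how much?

A: overshoot 27.5 dB → output overshoot 5.5 dB → GR 22 dB.
B: overshoot 6 dB → output overshoot 2 dB → GR 4 dB.
A reduces 18 dB more.

A, by 18 dB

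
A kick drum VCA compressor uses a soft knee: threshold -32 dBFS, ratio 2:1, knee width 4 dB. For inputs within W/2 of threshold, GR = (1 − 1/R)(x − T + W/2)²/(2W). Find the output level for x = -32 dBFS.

x − T + W/2 = -32 − (-32) + 2 = 2.
GR = (1 − 1/2) × 2² / 8 = 0.5 × 4 / 8 = 0.25 dB.
Output = -32 − 0.25 = -32.25 dBFS.

-32.25 dBFS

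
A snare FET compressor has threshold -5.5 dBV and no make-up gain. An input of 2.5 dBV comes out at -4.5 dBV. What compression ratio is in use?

8:1

Input overshoot = 2.5 − (-5.5) = 8 dB; output overshoot = -4.5 − (-5.5) = 1 dB.
Ratio = 8 / 1 = 8.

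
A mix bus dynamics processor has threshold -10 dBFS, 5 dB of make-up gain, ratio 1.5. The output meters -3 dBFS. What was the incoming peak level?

-7 dBFS

Stripping the +5 dB make-up gives -8 dBFS at the gain stage.
The compressed level sits -8 − (-10) = 2 dB over threshold.
Undo the ratio: input overshoot = 2 × 1.5 = 3 dB, giving input = -7 dBFS.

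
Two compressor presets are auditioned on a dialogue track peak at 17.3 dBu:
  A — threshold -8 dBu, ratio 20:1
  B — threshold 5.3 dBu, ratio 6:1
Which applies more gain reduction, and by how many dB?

A, by 14.035 dB

A: GR = 25.3 − 25.3/20 = 24.035 dB.
B: GR = 12 − 12/6 = 10 dB.
A reduces 14.035 dB more.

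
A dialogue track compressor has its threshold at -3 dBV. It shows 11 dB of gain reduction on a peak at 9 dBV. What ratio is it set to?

Input overshoot = 9 − (-3) = 12 dB.
Output overshoot = 12 − 11 = 1 dB.
Ratio = input overshoot / output overshoot = 12 / 1 = 12.

12:1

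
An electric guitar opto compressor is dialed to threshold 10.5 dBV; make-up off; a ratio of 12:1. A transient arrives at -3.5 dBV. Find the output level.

-3.5 dBV

-3.5 dBV is 14 dB below the 10.5 dBV threshold, so no gain reduction is applied.
Output = input = -3.5 dBV.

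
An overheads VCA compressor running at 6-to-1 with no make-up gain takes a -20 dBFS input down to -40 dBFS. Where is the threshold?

-44 dBFS

Gain reduction = -20 − (-40) = 20 dB; output overshoot = GR / (R − 1) = 20 / 5 = 4 dB.
Threshold = output − output overshoot = -40 − 4 = -44 dBFS.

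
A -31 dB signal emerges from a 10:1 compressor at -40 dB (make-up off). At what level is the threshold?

-41 dB

Let T be the threshold. Output overshoot = (input overshoot)/R, so -40 − T = (-31 − T)/10.
10·(-40 − T) = -31 − T → 9·T = -400 − (-31) = -369.
T = -369/9 = -41 dB.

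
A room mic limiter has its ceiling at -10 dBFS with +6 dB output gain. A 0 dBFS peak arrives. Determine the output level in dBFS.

A brickwall limiter is an ∞:1 compressor: any input above the ceiling is clamped to -10 dBFS.
Output gain then adds 6 dB: -10 + 6 = -4 dBFS.

-4 dBFS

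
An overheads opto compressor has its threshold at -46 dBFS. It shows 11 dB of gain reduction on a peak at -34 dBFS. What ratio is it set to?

12:1

Input overshoot = -34 − (-46) = 12 dB.
Output overshoot = 12 − 11 = 1 dB.
Ratio = input overshoot / output overshoot = 12 / 1 = 12.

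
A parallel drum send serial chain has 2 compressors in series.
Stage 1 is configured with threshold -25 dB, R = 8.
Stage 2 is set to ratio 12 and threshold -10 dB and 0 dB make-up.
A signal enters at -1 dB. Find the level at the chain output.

Stage 1: -1 dB is 24 dB over -25 dB; at 8:1 that becomes 3 dB over, giving -22 dB.
Stage 2: -22 dB ≤ -10 dB, so stage 2 doesn't engage; output -22 dB.

-22 dB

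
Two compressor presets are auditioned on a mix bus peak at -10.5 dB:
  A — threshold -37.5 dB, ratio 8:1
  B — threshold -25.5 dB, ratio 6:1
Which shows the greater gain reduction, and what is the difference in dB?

A: overshoot 27 dB → output overshoot 3.375 dB → GR 23.625 dB.
B: overshoot 15 dB → output overshoot 2.5 dB → GR 12.5 dB.
A reduces 11.125 dB more.

A, by 11.125 dB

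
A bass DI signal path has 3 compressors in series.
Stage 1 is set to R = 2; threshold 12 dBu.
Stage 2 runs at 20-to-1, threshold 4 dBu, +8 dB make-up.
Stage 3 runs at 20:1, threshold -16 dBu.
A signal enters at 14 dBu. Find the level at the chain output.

-14.5775 dBu

Stage 1: overshoot 2 dB → 2/2 = 1 dB → 13 dBu.
Stage 2: 13 dBu is 9 dB over 4 dBu; at 20:1 that becomes 0.45 dB over, giving 4.45 dBu; +8 dB make-up → 12.45 dBu.
Stage 3: 28.45 dB above -16 dBu, reduced 20:1 to 1.4225 dB above → -14.5775 dBu.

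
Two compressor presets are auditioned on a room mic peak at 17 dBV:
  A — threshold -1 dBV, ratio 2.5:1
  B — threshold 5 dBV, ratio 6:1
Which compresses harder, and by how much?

A, by 0.8 dB

A: overshoot 18 dB → output overshoot 7.2 dB → GR 10.8 dB.
B: overshoot 12 dB → output overshoot 2 dB → GR 10 dB.
A reduces 0.8 dB more.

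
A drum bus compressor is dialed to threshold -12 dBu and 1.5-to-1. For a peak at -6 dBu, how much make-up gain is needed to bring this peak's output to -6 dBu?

Without make-up, output = threshold + overshoot/1.5 = -12 + 4 = -8 dBu.
Gap to target: 2 dB.

2 dB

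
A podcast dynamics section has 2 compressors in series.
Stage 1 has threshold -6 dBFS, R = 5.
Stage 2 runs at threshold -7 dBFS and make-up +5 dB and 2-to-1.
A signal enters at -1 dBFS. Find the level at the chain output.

Stage 1: -1 dBFS is 5 dB over -6 dBFS; at 5:1 that becomes 1 dB over, giving -5 dBFS.
Stage 2: 2 dB above -7 dBFS, reduced 2:1 to 1 dB above → -6 dBFS; +5 dB make-up → -1 dBFS.

-1 dBFS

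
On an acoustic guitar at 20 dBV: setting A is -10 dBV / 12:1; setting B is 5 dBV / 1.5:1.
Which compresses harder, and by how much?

A: overshoot 30 dB → output overshoot 2.5 dB → GR 27.5 dB.
B: overshoot 15 dB → output overshoot 10 dB → GR 5 dB.
A reduces 22.5 dB more.

A, by 22.5 dB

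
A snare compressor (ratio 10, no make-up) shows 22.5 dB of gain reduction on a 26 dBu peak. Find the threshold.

1 dBu

Input is 25 dB above T (since output overshoot × R = input overshoot: (3.5 − T)·10 = 26 − T gives T = 1 dBu).
Check: 1 + (26 − 1)/10 = 1 + 2.5 = 3.5 dBu. ✓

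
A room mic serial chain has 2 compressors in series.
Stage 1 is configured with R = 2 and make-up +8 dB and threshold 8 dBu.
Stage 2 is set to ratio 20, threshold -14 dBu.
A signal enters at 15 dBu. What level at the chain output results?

Stage 1: 7 dB above 8 dBu, reduced 2:1 to 3.5 dB above → 11.5 dBu; +8 dB make-up → 19.5 dBu.
Stage 2: overshoot 33.5 dB → 33.5/20 = 1.675 dB → -12.325 dBu.

-12.325 dBu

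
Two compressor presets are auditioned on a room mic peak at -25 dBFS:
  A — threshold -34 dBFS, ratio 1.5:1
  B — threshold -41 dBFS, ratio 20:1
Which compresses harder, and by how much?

B, by 12.2 dB

A: 9 dB over, compressed to 6 dB over, so 3 dB of GR.
B: 16 dB over, compressed to 0.8 dB over, so 15.2 dB of GR.
B reduces 12.2 dB more.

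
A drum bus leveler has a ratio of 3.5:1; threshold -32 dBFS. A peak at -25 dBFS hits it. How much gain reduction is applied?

-25 dBFS exceeds the threshold by 7 dB.
At 3.5:1, output sits 7/3.5 = 2 dB above threshold.
So the signal is attenuated by 7 − 2 = 5 dB.

5 dB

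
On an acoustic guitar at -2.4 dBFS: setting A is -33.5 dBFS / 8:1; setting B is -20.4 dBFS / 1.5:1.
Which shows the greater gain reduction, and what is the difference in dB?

A, by 21.2125 dB

A: 31.1 dB over, compressed to 3.8875 dB over, so 27.2125 dB of GR.
B: 18 dB over, compressed to 12 dB over, so 6 dB of GR.
A reduces 21.2125 dB more.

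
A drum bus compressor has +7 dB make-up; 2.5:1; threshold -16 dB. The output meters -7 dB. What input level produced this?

Stripping the +7 dB make-up gives -14 dB at the gain stage.
The compressed level sits -14 − (-16) = 2 dB over threshold.
Undo the ratio: input overshoot = 2 × 2.5 = 5 dB, giving input = -11 dB.

-11 dB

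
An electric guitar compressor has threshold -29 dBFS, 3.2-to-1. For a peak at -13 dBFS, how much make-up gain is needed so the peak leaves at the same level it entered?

11 dB

Without make-up, output = threshold + overshoot/3.2 = -29 + 5 = -24 dBFS.
Gap to target: 11 dB.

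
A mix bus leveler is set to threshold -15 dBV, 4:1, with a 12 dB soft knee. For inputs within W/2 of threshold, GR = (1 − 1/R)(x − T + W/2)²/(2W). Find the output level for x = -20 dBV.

x − T + W/2 = -20 − (-15) + 6 = 1.
GR = (1 − 1/4) × 1² / 24 = 0.75 × 1 / 24 = 0.03125 dB.
Output = -20 − 0.03125 = -20.03125 dBV.

-20.03125 dBV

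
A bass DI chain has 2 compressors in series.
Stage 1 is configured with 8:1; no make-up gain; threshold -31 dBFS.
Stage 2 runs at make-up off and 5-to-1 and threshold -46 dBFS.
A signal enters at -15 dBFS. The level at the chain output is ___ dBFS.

Stage 1: -15 dBFS is 16 dB over -31 dBFS; at 8:1 that becomes 2 dB over, giving -29 dBFS.
Stage 2: 17 dB above -46 dBFS, reduced 5:1 to 3.4 dB above → -42.6 dBFS.

-42.6 dBFS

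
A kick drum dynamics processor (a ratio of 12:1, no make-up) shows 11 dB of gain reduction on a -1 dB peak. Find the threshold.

Input is 12 dB above T (since output overshoot × R = input overshoot: (-12 − T)·12 = -1 − T gives T = -13 dB).
Check: -13 + (-1 − (-13))/12 = -13 + 1 = -12 dB. ✓

-13 dB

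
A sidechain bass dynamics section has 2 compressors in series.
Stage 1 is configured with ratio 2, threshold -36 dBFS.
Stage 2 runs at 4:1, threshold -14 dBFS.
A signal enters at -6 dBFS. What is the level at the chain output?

-21 dBFS

Stage 1: 30 dB above -36 dBFS, reduced 2:1 to 15 dB above → -21 dBFS.
Stage 2: -21 dBFS is at or below the -14 dBFS threshold — no compression; output -21 dBFS.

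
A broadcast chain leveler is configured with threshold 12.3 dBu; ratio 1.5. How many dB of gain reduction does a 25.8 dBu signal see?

Overshoot = 25.8 − 12.3 = 13.5 dB.
At 1.5:1, output sits 13.5/1.5 = 9 dB above threshold.
Gain reduction = 13.5 − 9 = 4.5 dB.

4.5 dB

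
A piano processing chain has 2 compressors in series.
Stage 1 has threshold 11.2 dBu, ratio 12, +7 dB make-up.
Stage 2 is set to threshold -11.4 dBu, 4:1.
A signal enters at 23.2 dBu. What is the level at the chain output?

Stage 1: 23.2 dBu is 12 dB over 11.2 dBu; at 12:1 that becomes 1 dB over, giving 12.2 dBu; +7 dB make-up → 19.2 dBu.
Stage 2: 19.2 dBu is 30.6 dB over -11.4 dBu; at 4:1 that becomes 7.65 dB over, giving -3.75 dBu.

-3.75 dBu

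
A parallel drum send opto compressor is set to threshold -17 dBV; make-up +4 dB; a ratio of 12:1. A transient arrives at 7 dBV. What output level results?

Overshoot: 7 − (-17) = 24 dB.
The 24 dB excess becomes 2 dB after 12:1 reduction.
So the level is -17 + 2 = -15 dBV; make-up adds 4 dB, giving -11 dBV.

-11 dBV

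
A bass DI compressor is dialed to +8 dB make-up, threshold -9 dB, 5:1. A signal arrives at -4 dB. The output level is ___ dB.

The input is 5 dB above the -9 dB threshold.
The 5 dB excess becomes 1 dB after 5:1 reduction.
That puts the output at -8 dB; make-up adds 8 dB, giving 0 dB.

0 dB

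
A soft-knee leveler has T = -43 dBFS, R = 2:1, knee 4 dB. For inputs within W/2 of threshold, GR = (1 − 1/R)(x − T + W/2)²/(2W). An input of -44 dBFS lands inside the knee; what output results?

-44.0625 dBFS

x − T + W/2 = -44 − (-43) + 2 = 1.
GR = (1 − 1/2) × 1² / 8 = 0.5 × 1 / 8 = 0.0625 dB.
Output = -44 − 0.0625 = -44.0625 dBFS.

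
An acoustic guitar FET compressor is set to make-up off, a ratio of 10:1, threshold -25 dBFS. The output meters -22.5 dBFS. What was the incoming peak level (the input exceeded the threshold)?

0 dBFS

That's 2.5 dB above the -25 dBFS threshold.
Undo the ratio: input overshoot = 2.5 × 10 = 25 dB, giving input = 0 dBFS.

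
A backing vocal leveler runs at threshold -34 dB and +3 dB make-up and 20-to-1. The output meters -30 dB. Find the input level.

-14 dB

Remove make-up: -30 − 3 = -33 dB.
Post-compression overshoot = -33 − (-34) = 1 dB.
Input overshoot = R × output overshoot = 20 dB → input = -34 + 20 = -14 dB.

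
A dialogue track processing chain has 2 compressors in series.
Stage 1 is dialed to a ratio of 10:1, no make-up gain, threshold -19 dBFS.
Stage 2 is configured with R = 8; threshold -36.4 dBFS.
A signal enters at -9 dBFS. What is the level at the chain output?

-34.1 dBFS

Stage 1: 10 dB above -19 dBFS, reduced 10:1 to 1 dB above → -18 dBFS.
Stage 2: overshoot 18.4 dB → 18.4/8 = 2.3 dB → -34.1 dBFS.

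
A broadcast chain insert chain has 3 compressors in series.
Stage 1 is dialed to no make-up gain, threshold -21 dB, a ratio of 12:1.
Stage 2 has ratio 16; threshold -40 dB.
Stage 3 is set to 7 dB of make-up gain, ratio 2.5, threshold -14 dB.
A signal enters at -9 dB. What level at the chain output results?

Stage 1: overshoot 12 dB → 12/12 = 1 dB → -20 dB.
Stage 2: -20 dB is 20 dB over -40 dB; at 16:1 that becomes 1.25 dB over, giving -38.75 dB.
Stage 3: below threshold (-38.75 ≤ -14); passes unchanged; make-up brings it to -31.75 dB.

-31.75 dB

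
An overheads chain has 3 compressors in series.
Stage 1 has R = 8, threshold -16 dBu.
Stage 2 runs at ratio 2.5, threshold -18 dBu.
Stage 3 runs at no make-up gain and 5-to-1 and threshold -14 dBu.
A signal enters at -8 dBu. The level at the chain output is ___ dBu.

Stage 1: 8 dB above -16 dBu, reduced 8:1 to 1 dB above → -15 dBu.
Stage 2: 3 dB above -18 dBu, reduced 2.5:1 to 1.2 dB above → -16.8 dBu.
Stage 3: -16.8 dBu ≤ -14 dBu, so stage 3 doesn't engage; output -16.8 dBu.

-16.8 dBu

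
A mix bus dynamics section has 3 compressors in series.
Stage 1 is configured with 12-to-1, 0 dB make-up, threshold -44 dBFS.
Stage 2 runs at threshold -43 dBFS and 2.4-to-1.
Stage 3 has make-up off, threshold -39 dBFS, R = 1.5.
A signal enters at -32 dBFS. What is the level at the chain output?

-43 dBFS

Stage 1: 12 dB above -44 dBFS, reduced 12:1 to 1 dB above → -43 dBFS.
Stage 2: -43 dBFS is at or below the -43 dBFS threshold — no compression; output -43 dBFS.
Stage 3: -43 dBFS is at or below the -39 dBFS threshold — no compression; output -43 dBFS.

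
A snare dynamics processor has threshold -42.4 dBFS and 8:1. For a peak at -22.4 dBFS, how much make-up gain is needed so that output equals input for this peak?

17.5 dB

The peak compresses to -42.4 + 20/8 = -39.9 dBFS.
To reach -22.4 dBFS requires -22.4 − (-39.9) = 17.5 dB of make-up.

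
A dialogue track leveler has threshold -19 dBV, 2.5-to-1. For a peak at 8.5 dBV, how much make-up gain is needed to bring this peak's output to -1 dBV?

The peak compresses to -19 + 27.5/2.5 = -8 dBV.
To reach -1 dBV requires -1 − (-8) = 7 dB of make-up.

7 dB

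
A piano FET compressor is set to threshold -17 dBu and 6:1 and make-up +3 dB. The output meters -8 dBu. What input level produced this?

Stripping the +3 dB make-up gives -11 dBu at the gain stage.
The compressed level sits -11 − (-17) = 6 dB over threshold.
Undo the ratio: input overshoot = 6 × 6 = 36 dB, giving input = 19 dBu.

19 dBu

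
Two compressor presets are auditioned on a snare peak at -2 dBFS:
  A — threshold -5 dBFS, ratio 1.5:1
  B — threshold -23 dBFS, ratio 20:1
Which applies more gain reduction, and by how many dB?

B, by 18.95 dB

A: GR = 3 − 3/1.5 = 1 dB.
B: GR = 21 − 21/20 = 19.95 dB.
B reduces 18.95 dB more.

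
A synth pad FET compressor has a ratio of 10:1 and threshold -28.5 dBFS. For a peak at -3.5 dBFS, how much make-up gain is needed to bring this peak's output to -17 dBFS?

9 dB

Without make-up, output = threshold + overshoot/10 = -28.5 + 2.5 = -26 dBFS.
Gap to target: 9 dB.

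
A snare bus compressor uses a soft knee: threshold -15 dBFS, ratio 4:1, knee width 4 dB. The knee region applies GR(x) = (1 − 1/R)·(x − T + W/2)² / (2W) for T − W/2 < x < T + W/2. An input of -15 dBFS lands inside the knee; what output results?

x − T + W/2 = -15 − (-15) + 2 = 2.
GR = (1 − 1/4) × 2² / 8 = 0.75 × 4 / 8 = 0.375 dB.
Output = -15 − 0.375 = -15.375 dBFS.

-15.375 dBFS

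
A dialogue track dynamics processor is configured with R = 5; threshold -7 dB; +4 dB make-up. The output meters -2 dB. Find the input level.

Stripping the +4 dB make-up gives -6 dB at the gain stage.
Post-compression overshoot = -6 − (-7) = 1 dB.
Undo the ratio: input overshoot = 1 × 5 = 5 dB, giving input = -2 dB.

-2 dB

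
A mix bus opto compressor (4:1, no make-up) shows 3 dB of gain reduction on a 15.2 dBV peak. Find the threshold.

11.2 dBV

Let T be the threshold. Output overshoot = (input overshoot)/R, so 12.2 − T = (15.2 − T)/4.
4·(12.2 − T) = 15.2 − T → 3·T = 48.8 − 15.2 = 33.6.
T = 33.6/3 = 11.2 dBV.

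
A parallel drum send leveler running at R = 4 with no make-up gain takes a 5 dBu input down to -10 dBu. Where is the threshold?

Let T be the threshold. Output overshoot = (input overshoot)/R, so -10 − T = (5 − T)/4.
4·(-10 − T) = 5 − T → 3·T = -40 − 5 = -45.
T = -45/3 = -15 dBu.

-15 dBu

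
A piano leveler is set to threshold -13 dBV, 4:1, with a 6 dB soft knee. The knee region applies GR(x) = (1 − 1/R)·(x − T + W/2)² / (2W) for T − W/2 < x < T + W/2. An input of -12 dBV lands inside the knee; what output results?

-13 dBV

x − T + W/2 = -12 − (-13) + 3 = 4.
GR = (1 − 1/4) × 4² / 12 = 0.75 × 16 / 12 = 1 dB.
Output = -12 − 1 = -13 dBV.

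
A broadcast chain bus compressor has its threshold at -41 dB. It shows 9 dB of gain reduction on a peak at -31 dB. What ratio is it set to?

Input overshoot = -31 − (-41) = 10 dB.
Output overshoot = 10 − 9 = 1 dB.
Ratio = input overshoot / output overshoot = 10 / 1 = 10.

10:1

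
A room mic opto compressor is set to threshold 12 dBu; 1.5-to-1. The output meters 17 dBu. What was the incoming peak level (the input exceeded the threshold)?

The compressed level sits 17 − 12 = 5 dB over threshold.
Before 1.5:1 compression the overshoot was 5 × 1.5 = 7.5 dB, so input = 12 + 7.5 = 19.5 dBu.

19.5 dBu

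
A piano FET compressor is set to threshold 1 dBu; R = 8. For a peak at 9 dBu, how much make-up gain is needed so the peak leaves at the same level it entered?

7 dB

Overshoot 8 dB → 8/8 = 1 dB after compression, so the compressed level is 1 + 1 = 2 dBu.
Make-up = target − compressed = 9 − 2 = 7 dB.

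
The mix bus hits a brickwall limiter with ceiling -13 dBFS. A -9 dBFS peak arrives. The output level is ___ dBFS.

-13 dBFS

At ∞:1, everything above -13 dBFS is held at the ceiling.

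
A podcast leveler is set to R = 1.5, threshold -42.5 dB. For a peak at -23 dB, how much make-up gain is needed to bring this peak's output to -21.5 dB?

8 dB

Without make-up, output = threshold + overshoot/1.5 = -42.5 + 13 = -29.5 dB.
Gap to target: 8 dB.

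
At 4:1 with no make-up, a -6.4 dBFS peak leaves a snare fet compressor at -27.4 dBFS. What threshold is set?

Input is 28 dB above T (since output overshoot × R = input overshoot: (-27.4 − T)·4 = -6.4 − T gives T = -34.4 dBFS).
Check: -34.4 + (-6.4 − (-34.4))/4 = -34.4 + 7 = -27.4 dBFS. ✓

-34.4 dBFS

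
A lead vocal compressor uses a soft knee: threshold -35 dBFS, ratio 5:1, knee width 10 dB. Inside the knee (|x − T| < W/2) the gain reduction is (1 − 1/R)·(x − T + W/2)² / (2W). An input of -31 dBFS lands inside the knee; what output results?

x − T + W/2 = -31 − (-35) + 5 = 9.
GR = (1 − 1/5) × 9² / 20 = 0.8 × 81 / 20 = 3.24 dB.
Output = -31 − 3.24 = -34.24 dBFS.

-34.24 dBFS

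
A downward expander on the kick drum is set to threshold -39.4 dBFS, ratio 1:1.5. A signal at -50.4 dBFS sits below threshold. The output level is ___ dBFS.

-55.9 dBFS

Below threshold, a 1:1.5 expander applies gain = (1.5−1)×(T − x) of attenuation.
(1.5−1) × 11 = 5.5 dB, so output = -50.4 − 5.5 = -55.9 dBFS.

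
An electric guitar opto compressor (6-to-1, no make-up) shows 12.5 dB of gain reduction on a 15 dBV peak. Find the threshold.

Let T be the threshold. Output overshoot = (input overshoot)/R, so 2.5 − T = (15 − T)/6.
6·(2.5 − T) = 15 − T → 5·T = 15 − 15 = 0.
T = 0/5 = 0 dBV.

0 dBV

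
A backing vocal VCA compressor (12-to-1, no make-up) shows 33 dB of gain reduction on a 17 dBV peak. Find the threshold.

Gain reduction = 17 − (-16) = 33 dB; output overshoot = GR / (R − 1) = 33 / 11 = 3 dB.
Threshold = output − output overshoot = -16 − 3 = -19 dBV.

-19 dBV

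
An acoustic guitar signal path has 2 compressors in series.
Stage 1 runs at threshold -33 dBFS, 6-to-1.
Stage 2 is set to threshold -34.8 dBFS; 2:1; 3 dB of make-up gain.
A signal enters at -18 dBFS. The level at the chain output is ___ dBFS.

-29.65 dBFS

Stage 1: 15 dB above -33 dBFS, reduced 6:1 to 2.5 dB above → -30.5 dBFS.
Stage 2: 4.3 dB above -34.8 dBFS, reduced 2:1 to 2.15 dB above → -32.65 dBFS; +3 dB make-up → -29.65 dBFS.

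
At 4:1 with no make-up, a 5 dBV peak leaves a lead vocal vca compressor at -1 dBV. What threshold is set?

-3 dBV

Let T be the threshold. Output overshoot = (input overshoot)/R, so -1 − T = (5 − T)/4.
4·(-1 − T) = 5 − T → 3·T = -4 − 5 = -9.
T = -9/3 = -3 dBV.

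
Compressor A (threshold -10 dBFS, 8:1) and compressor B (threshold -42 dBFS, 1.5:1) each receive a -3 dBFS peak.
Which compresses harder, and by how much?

A: GR = 7 − 7/8 = 6.125 dB.
B: GR = 39 − 39/1.5 = 13 dB.
Difference: 6.875 dB in favour of B.

B, by 6.875 dB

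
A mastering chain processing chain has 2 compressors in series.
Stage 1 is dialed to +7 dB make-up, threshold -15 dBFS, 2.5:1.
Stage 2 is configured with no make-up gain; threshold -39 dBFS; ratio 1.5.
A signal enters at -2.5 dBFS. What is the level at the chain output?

Stage 1: 12.5 dB above -15 dBFS, reduced 2.5:1 to 5 dB above → -10 dBFS; +7 dB make-up → -3 dBFS.
Stage 2: -3 dBFS is 36 dB over -39 dBFS; at 1.5:1 that becomes 24 dB over, giving -15 dBFS.

-15 dBFS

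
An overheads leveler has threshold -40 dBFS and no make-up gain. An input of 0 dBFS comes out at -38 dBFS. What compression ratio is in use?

Input overshoot = 0 − (-40) = 40 dB; output overshoot = -38 − (-40) = 2 dB.
Ratio = 40 / 2 = 20.

20:1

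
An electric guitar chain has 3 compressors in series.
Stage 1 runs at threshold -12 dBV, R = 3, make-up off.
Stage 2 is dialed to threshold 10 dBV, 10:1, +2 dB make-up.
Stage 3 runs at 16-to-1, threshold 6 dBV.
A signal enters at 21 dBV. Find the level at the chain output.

Stage 1: 33 dB above -12 dBV, reduced 3:1 to 11 dB above → -1 dBV.
Stage 2: -1 dBV ≤ 10 dBV, so stage 2 doesn't engage; make-up brings it to 1 dBV.
Stage 3: 1 dBV is at or below the 6 dBV threshold — no compression; output 1 dBV.

1 dBV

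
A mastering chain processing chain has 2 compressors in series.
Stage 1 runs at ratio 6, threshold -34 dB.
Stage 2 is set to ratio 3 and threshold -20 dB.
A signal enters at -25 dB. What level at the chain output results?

-32.5 dB

Stage 1: overshoot 9 dB → 9/6 = 1.5 dB → -32.5 dB.
Stage 2: below threshold (-32.5 ≤ -20); passes unchanged; output -32.5 dB.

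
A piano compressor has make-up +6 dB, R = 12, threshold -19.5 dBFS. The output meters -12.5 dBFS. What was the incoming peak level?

-7.5 dBFS

Before make-up, the level was -12.5 − 6 = -18.5 dBFS.
The compressed level sits -18.5 − (-19.5) = 1 dB over threshold.
Undo the ratio: input overshoot = 1 × 12 = 12 dB, giving input = -7.5 dBFS.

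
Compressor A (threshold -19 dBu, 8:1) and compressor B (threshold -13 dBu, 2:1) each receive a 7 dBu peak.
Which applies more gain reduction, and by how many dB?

A: 26 dB over, compressed to 3.25 dB over, so 22.75 dB of GR.
B: 20 dB over, compressed to 10 dB over, so 10 dB of GR.
Difference: 12.75 dB in favour of A.

A, by 12.75 dB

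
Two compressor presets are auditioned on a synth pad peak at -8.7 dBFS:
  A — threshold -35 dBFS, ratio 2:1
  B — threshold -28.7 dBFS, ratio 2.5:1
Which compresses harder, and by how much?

A, by 1.15 dB

A: GR = 26.3 − 26.3/2 = 13.15 dB.
B: GR = 20 − 20/2.5 = 12 dB.
A reduces 1.15 dB more.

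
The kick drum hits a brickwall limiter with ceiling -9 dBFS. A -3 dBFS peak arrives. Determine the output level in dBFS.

-9 dBFS

At ∞:1, everything above -9 dBFS is held at the ceiling.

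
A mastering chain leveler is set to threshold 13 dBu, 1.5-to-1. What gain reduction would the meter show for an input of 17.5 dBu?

Overshoot = 17.5 − 13 = 4.5 dB.
At 1.5:1, output sits 4.5/1.5 = 3 dB above threshold.
GR = overshoot in − overshoot out = 4.5 − 3 = 1.5 dB.

1.5 dB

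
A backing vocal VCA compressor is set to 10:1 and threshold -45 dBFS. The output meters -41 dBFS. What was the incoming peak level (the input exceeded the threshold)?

-5 dBFS

The compressed level sits -41 − (-45) = 4 dB over threshold.
Input overshoot = R × output overshoot = 40 dB → input = -45 + 40 = -5 dBFS.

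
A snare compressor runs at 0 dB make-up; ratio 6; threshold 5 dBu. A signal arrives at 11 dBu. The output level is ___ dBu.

6 dBu

Overshoot: 11 − 5 = 6 dB.
The 6 dB excess becomes 1 dB after 6:1 reduction.
Output = 5 + 1 = 6 dBu.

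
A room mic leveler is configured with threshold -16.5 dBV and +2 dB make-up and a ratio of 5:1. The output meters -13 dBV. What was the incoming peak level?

Before make-up, the level was -13 − 2 = -15 dBV.
Post-compression overshoot = -15 − (-16.5) = 1.5 dB.
Input overshoot = R × output overshoot = 7.5 dB → input = -16.5 + 7.5 = -9 dBV.

-9 dBV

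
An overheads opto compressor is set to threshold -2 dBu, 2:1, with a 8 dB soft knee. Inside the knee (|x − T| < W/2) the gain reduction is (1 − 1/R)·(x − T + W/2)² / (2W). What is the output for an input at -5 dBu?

-5.03125 dBu

x − T + W/2 = -5 − (-2) + 4 = 1.
GR = (1 − 1/2) × 1² / 16 = 0.5 × 1 / 16 = 0.03125 dB.
Output = -5 − 0.03125 = -5.03125 dBu.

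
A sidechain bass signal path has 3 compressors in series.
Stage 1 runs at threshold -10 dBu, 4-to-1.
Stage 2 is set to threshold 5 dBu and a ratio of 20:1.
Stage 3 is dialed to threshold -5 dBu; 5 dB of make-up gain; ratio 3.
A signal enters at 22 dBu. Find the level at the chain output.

1 dBu

Stage 1: 32 dB above -10 dBu, reduced 4:1 to 8 dB above → -2 dBu.
Stage 2: -2 dBu is at or below the 5 dBu threshold — no compression; output -2 dBu.
Stage 3: 3 dB above -5 dBu, reduced 3:1 to 1 dB above → -4 dBu; +5 dB make-up → 1 dBu.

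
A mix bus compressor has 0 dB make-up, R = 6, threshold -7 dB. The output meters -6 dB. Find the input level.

-1 dB

The compressed level sits -6 − (-7) = 1 dB over threshold.
Before 6:1 compression the overshoot was 1 × 6 = 6 dB, so input = -7 + 6 = -1 dB.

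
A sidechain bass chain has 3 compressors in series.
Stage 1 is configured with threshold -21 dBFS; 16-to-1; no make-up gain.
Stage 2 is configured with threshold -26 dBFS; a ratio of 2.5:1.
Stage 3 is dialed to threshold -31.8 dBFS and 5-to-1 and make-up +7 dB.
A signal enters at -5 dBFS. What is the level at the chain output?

-23.16 dBFS

Stage 1: -5 dBFS is 16 dB over -21 dBFS; at 16:1 that becomes 1 dB over, giving -20 dBFS.
Stage 2: overshoot 6 dB → 6/2.5 = 2.4 dB → -23.6 dBFS.
Stage 3: overshoot 8.2 dB → 8.2/5 = 1.64 dB → -30.16 dBFS; +7 dB make-up → -23.16 dBFS.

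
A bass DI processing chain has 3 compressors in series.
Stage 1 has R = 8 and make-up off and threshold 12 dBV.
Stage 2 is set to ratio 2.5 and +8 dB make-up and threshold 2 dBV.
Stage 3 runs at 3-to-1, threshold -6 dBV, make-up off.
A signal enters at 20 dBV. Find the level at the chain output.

0.8 dBV

Stage 1: overshoot 8 dB → 8/8 = 1 dB → 13 dBV.
Stage 2: 11 dB above 2 dBV, reduced 2.5:1 to 4.4 dB above → 6.4 dBV; +8 dB make-up → 14.4 dBV.
Stage 3: 20.4 dB above -6 dBV, reduced 3:1 to 6.8 dB above → 0.8 dBV.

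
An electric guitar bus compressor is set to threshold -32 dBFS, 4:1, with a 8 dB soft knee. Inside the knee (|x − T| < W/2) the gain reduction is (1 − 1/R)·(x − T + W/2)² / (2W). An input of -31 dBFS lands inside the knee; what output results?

x − T + W/2 = -31 − (-32) + 4 = 5.
GR = (1 − 1/4) × 5² / 16 = 0.75 × 25 / 16 = 1.171875 dB.
Output = -31 − 1.171875 = -32.171875 dBFS.

-32.171875 dBFS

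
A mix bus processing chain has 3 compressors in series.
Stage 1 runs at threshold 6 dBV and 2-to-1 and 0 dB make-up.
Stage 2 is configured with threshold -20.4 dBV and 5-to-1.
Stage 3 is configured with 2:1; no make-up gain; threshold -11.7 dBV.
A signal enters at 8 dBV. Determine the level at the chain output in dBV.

-14.92 dBV

Stage 1: 2 dB above 6 dBV, reduced 2:1 to 1 dB above → 7 dBV.
Stage 2: 7 dBV is 27.4 dB over -20.4 dBV; at 5:1 that becomes 5.48 dB over, giving -14.92 dBV.
Stage 3: -14.92 dBV ≤ -11.7 dBV, so stage 3 doesn't engage; output -14.92 dBV.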